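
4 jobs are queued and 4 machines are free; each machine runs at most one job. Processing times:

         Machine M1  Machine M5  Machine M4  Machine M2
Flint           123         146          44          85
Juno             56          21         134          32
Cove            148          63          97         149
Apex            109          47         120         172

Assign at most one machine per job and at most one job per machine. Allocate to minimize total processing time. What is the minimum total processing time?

Optimal: Flint→Machine M4 (44 min), Juno→Machine M2 (32 min), Cove→Machine M5 (63 min), Apex→Machine M1 (109 min) — total 44+32+63+109 = 248 min.
Min-entry greedy (repeatedly take the single cheapest remaining cell) gives 323 min, worse by 75.
Next-best assignment: Flint→Machine M4, Juno→Machine M2, Cove→Machine M1, Apex→Machine M5 = 271 min.

Minimum total: 248 min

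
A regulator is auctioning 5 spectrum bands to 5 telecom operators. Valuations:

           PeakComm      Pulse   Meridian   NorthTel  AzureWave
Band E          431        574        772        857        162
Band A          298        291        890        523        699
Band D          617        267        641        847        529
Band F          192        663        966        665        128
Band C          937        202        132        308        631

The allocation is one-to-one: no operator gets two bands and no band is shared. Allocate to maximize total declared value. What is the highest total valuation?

Maximum total: $4023M

This is the linear assignment problem.
Optimal: PeakComm→Band C ($937M), Pulse→Band E ($574M), Meridian→Band F ($966M), NorthTel→Band D ($847M), AzureWave→Band A ($699M) — total 937+574+966+847+699 = $4023M.
Max-entry greedy (repeatedly take the single best remaining cell) gives $3726M, worse by 297.
Next-best assignment: PeakComm→Band C, Pulse→Band F, Meridian→Band E, NorthTel→Band D, AzureWave→Band A = $3918M.
Swapping NorthTel↔Meridian (NorthTel→Band F $665M, Meridian→Band D $641M) loses 507.
Every other assignment is strictly worse.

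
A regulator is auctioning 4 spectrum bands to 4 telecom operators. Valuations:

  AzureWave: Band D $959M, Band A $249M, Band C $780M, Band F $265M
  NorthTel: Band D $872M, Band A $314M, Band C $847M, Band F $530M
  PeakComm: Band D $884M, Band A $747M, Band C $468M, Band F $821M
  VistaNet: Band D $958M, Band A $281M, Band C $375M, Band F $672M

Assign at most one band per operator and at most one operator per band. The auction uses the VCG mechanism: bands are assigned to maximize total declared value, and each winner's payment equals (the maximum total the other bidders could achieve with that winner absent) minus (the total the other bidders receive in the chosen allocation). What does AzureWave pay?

AzureWave pays $360M.

Efficient allocation: AzureWave→Band D ($959M), NorthTel→Band C ($847M), PeakComm→Band A ($747M), VistaNet→Band F ($672M); total welfare W = $3225M.
AzureWave receives Band D at value $959M, so the others get W − 959 = $2266M.
Without AzureWave: best allocation of the remaining 3 bidders over all 4 bands is NorthTel→Band C ($847M), PeakComm→Band F ($821M), VistaNet→Band D ($958M), total $2626M.
VCG payment = (others' best without AzureWave) − (others' welfare with AzureWave) = 2626 − 2266 = $360M.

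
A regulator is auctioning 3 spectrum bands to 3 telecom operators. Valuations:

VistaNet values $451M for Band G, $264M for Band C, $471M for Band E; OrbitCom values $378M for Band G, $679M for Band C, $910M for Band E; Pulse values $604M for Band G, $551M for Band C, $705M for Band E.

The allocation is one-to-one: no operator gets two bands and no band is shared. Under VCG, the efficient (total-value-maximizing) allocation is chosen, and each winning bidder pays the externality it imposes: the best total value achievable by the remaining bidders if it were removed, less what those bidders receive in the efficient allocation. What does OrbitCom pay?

Efficient allocation: VistaNet→Band G ($451M), OrbitCom→Band E ($910M), Pulse→Band C ($551M); total welfare W = $1912M.
OrbitCom receives Band E at value $910M, so the others get W − 910 = $1002M.
Without OrbitCom: best allocation of the remaining 2 bidders over all 3 bands is VistaNet→Band G ($451M), Pulse→Band E ($705M), total $1156M.
VCG payment = (others' best without OrbitCom) − (others' welfare with OrbitCom) = 1156 − 1002 = $154M.

OrbitCom pays $154M.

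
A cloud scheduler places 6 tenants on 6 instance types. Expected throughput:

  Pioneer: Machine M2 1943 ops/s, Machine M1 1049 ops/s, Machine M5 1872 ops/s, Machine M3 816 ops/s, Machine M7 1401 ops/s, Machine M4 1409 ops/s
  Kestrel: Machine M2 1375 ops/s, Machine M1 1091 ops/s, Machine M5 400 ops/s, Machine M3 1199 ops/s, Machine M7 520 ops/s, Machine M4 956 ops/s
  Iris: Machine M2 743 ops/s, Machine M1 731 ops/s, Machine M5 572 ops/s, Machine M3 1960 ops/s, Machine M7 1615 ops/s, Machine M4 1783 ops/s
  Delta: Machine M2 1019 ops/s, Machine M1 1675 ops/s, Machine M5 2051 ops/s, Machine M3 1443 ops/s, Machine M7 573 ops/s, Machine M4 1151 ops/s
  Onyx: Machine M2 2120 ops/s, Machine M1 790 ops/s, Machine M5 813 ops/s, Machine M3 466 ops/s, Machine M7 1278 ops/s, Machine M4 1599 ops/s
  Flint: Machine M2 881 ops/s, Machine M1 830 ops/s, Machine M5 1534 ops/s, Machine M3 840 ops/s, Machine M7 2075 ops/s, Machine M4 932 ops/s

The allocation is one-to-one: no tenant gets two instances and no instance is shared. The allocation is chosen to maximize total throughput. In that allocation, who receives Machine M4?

Optimal: Pioneer→Machine M5 (1872 ops/s), Kestrel→Machine M3 (1199 ops/s), Iris→Machine M4 (1783 ops/s), Delta→Machine M1 (1675 ops/s), Onyx→Machine M2 (2120 ops/s), Flint→Machine M7 (2075 ops/s) — total 1872+1199+1783+1675+2120+2075 = 10724 ops/s.
Row-greedy (each tenant in turn takes its best remaining instance) gives 9084 ops/s, worse by 1640.
Next-best assignment: Pioneer→Machine M2, Kestrel→Machine M1, Iris→Machine M3, Delta→Machine M5, Onyx→Machine M4, Flint→Machine M7 = 10719 ops/s.
Swapping Kestrel↔Flint (Kestrel→Machine M7 520 ops/s, Flint→Machine M3 840 ops/s) loses 1914.
No other one-to-one assignment exceeds 10724 ops/s.
Iris's own top instance is Machine M3 (1960 ops/s), but forcing Iris→Machine M3 and reassigning the rest optimally gives only 10719 ops/s — worse by 5.

Iris receives Machine M4.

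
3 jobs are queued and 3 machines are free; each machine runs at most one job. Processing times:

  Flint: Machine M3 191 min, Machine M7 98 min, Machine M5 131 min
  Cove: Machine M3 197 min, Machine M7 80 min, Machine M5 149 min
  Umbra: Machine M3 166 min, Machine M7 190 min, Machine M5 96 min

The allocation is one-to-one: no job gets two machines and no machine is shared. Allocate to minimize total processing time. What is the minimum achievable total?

Minimum total: 367 min

Optimal: Flint→Machine M3 (191 min), Cove→Machine M7 (80 min), Umbra→Machine M5 (96 min) — total 191+80+96 = 367 min.
Column-greedy (each machine in turn goes to its cheapest remaining job) gives 377 min, worse by 10.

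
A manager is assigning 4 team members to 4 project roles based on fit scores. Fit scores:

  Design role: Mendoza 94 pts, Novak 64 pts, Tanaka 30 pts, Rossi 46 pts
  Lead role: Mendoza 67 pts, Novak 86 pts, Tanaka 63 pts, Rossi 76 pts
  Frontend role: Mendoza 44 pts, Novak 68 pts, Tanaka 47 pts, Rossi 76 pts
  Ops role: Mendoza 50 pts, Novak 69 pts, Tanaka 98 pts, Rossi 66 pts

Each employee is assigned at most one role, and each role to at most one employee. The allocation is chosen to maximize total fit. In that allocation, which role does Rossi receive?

Rossi receives Frontend role.

This is the linear assignment problem.
Optimal: Mendoza→Design role (94 pts), Novak→Lead role (86 pts), Tanaka→Ops role (98 pts), Rossi→Frontend role (76 pts) — total 94+86+98+76 = 354 pts.
No other one-to-one assignment exceeds 354 pts.
Rossi's own top role is Lead role (76 pts), but forcing Rossi→Lead role and reassigning the rest optimally gives only 336 pts — worse by 18.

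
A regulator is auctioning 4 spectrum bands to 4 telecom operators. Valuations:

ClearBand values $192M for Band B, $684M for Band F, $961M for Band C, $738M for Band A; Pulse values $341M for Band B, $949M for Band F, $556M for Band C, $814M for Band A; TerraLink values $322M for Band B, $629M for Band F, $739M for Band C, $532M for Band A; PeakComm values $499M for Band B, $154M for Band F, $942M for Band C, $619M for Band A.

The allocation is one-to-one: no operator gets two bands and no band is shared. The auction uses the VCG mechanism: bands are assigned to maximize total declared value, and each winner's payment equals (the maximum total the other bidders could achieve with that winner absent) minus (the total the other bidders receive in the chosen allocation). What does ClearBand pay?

Efficient allocation: ClearBand→Band A ($738M), Pulse→Band F ($949M), TerraLink→Band B ($322M), PeakComm→Band C ($942M); total welfare W = $2951M.
ClearBand receives Band A at value $738M, so the others get W − 738 = $2213M.
Without ClearBand: best allocation of the remaining 3 bidders over all 4 bands is Pulse→Band F ($949M), TerraLink→Band A ($532M), PeakComm→Band C ($942M), total $2423M.
VCG payment = (others' best without ClearBand) − (others' welfare with ClearBand) = 2423 − 2213 = $210M.

ClearBand pays $210M.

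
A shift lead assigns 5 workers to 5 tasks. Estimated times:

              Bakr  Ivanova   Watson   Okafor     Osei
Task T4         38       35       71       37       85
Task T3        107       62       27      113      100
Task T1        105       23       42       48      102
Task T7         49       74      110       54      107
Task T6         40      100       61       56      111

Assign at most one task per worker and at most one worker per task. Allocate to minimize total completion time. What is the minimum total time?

Minimum total: 229 min

Treat this as an assignment problem: match each worker to one task.
Optimal: Bakr→Task T6 (40 min), Ivanova→Task T1 (23 min), Watson→Task T3 (27 min), Okafor→Task T7 (54 min), Osei→Task T4 (85 min) — total 40+23+27+54+85 = 229 min.
Min-entry greedy (repeatedly take the single cheapest remaining cell) gives 234 min, worse by 5.
Next-best assignment: Bakr→Task T6, Ivanova→Task T1, Watson→Task T3, Okafor→Task T4, Osei→Task T7 = 234 min.
Every other assignment is strictly worse.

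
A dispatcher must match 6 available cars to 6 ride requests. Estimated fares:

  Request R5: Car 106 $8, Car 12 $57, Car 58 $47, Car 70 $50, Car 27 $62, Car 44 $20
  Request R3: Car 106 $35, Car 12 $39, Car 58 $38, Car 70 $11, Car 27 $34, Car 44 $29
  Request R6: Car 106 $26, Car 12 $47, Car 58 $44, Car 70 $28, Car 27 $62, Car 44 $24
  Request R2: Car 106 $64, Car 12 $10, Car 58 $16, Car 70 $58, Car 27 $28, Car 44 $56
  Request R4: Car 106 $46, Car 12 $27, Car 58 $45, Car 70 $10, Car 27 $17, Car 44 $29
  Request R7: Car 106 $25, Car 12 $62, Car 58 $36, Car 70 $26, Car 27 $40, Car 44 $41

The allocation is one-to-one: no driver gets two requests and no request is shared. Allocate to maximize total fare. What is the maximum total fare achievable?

Optimal: Car 106→Request R4 ($46), Car 12→Request R7 ($62), Car 58→Request R3 ($38), Car 70→Request R5 ($50), Car 27→Request R6 ($62), Car 44→Request R2 ($56) — total 46+62+38+50+62+56 = $314.
Checked against all permutations: $314 is optimal.

Maximum total: $314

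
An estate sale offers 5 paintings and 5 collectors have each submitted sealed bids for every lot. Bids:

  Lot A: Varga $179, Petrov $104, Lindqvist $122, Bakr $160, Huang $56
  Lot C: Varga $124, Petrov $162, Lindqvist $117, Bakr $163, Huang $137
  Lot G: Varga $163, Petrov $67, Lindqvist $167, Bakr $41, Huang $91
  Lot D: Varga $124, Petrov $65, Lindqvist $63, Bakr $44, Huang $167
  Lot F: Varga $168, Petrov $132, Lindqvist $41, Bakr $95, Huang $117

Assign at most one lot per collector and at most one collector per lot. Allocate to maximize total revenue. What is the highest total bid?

Optimal: Varga→Lot F ($168), Petrov→Lot C ($162), Lindqvist→Lot G ($167), Bakr→Lot A ($160), Huang→Lot D ($167) — total 168+162+167+160+167 = $824.
Row-greedy (each collector in turn takes its best remaining lot) gives $770, worse by 54.
Swapping Bakr↔Petrov (Bakr→Lot C $163, Petrov→Lot A $104) loses 55.
Checked against all permutations: $824 is optimal.

Maximum total: $824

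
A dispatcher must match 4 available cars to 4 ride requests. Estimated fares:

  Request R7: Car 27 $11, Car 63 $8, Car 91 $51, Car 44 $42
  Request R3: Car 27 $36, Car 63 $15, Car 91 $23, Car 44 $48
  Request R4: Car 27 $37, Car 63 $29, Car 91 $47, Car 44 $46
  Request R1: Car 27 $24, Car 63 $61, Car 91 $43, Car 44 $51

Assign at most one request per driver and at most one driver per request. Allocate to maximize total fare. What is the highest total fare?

Maximum total: $197

This is the linear assignment problem.
Optimal: Car 27→Request R4 ($37), Car 63→Request R1 ($61), Car 91→Request R7 ($51), Car 44→Request R3 ($48) — total 37+61+51+48 = $197.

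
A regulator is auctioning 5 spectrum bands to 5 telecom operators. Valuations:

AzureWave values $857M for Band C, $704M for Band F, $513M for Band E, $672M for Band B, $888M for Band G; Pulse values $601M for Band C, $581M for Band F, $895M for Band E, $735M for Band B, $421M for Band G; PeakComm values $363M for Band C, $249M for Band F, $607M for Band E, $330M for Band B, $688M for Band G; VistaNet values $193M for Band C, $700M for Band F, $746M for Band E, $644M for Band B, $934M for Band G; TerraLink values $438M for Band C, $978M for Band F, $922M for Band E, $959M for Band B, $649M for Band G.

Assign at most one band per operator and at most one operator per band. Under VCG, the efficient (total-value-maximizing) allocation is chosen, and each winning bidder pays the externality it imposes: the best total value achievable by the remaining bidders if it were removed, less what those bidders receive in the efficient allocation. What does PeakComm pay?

Efficient allocation: AzureWave→Band C ($857M), Pulse→Band B ($735M), PeakComm→Band E ($607M), VistaNet→Band G ($934M), TerraLink→Band F ($978M); total welfare W = $4111M.
PeakComm receives Band E at value $607M, so the others get W − 607 = $3504M.
Without PeakComm: best allocation of the remaining 4 bidders over all 5 bands is AzureWave→Band C ($857M), Pulse→Band E ($895M), VistaNet→Band G ($934M), TerraLink→Band F ($978M), total $3664M.
VCG payment = (others' best without PeakComm) − (others' welfare with PeakComm) = 3664 − 3504 = $160M.

PeakComm pays $160M.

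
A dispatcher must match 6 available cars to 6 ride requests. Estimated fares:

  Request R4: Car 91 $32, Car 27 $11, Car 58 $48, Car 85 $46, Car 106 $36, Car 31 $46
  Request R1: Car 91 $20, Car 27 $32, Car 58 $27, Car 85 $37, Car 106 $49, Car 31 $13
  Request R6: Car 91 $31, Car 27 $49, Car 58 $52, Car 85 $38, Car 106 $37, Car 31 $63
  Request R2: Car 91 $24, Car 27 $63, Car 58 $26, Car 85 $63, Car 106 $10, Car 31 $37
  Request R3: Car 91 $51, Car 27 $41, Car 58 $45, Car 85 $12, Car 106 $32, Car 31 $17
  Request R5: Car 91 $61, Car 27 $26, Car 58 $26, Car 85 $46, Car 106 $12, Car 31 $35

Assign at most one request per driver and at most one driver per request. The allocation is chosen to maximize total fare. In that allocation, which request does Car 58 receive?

Car 58 receives Request R3.

Treat this as an assignment problem: match each driver to one request.
Optimal: Car 91→Request R5 ($61), Car 27→Request R2 ($63), Car 58→Request R3 ($45), Car 85→Request R4 ($46), Car 106→Request R1 ($49), Car 31→Request R6 ($63) — total 61+63+45+46+49+63 = $327.
Column-greedy (each request in turn goes to its best remaining driver) gives $320, worse by 7.
Swapping Car 106↔Car 58 (Car 106→Request R3 $32, Car 58→Request R1 $27) loses 35.
Car 58's own top request is Request R6 ($52), but forcing Car 58→Request R6 and reassigning the rest optimally gives only $312 — worse by 15.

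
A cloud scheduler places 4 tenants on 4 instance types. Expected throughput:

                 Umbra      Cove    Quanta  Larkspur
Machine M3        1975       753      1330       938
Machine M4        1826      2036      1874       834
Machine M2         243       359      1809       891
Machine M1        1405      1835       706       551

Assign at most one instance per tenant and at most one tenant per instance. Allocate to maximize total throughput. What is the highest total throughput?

Max total: 6575 ops/s

This is a one-to-one assignment (maximum-weight bipartite matching).
Optimal: Umbra→Machine M3 (1975 ops/s), Cove→Machine M1 (1835 ops/s), Quanta→Machine M4 (1874 ops/s), Larkspur→Machine M2 (891 ops/s) — total 1975+1835+1874+891 = 6575 ops/s.
Swapping Cove↔Quanta (Cove→Machine M4 2036 ops/s, Quanta→Machine M1 706 ops/s) loses 967.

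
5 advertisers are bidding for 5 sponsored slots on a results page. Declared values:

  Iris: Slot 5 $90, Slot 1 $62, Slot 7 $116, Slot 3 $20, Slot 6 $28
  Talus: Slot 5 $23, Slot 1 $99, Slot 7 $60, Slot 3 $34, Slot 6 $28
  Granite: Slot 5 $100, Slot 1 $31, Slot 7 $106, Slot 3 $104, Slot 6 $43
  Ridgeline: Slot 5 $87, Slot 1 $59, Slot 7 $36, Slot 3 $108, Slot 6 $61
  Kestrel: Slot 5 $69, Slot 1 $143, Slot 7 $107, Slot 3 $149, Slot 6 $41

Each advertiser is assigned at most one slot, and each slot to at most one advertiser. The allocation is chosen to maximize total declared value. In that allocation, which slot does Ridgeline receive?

Ridgeline receives Slot 6.

Optimal: Iris→Slot 7 ($116), Talus→Slot 1 ($99), Granite→Slot 5 ($100), Ridgeline→Slot 6 ($61), Kestrel→Slot 3 ($149) — total 116+99+100+61+149 = $525.
Column-greedy (each slot in turn goes to its best remaining advertiser) gives $495, worse by 30.
Ridgeline's own top slot is Slot 3 ($108), but forcing Ridgeline→Slot 3 and reassigning the rest optimally gives only $495 — worse by 30.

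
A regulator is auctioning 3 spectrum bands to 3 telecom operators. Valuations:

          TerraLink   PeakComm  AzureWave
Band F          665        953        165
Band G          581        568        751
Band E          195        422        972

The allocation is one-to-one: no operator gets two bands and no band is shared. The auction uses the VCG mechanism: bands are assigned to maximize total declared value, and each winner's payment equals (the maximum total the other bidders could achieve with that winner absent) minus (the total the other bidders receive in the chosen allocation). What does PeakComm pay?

PeakComm pays $84M.

Efficient allocation: TerraLink→Band G ($581M), PeakComm→Band F ($953M), AzureWave→Band E ($972M); total welfare W = $2506M.
PeakComm receives Band F at value $953M, so the others get W − 953 = $1553M.
Without PeakComm: best allocation of the remaining 2 bidders over all 3 bands is TerraLink→Band F ($665M), AzureWave→Band E ($972M), total $1637M.
VCG payment = (others' best without PeakComm) − (others' welfare with PeakComm) = 1637 − 1553 = $84M.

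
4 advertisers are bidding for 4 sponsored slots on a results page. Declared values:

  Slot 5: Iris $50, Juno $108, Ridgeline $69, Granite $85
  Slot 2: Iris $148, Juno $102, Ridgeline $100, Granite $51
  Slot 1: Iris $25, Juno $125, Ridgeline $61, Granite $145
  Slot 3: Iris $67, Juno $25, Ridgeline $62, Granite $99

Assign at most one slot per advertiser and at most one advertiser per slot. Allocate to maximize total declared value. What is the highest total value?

Optimal: Iris→Slot 2 ($148), Juno→Slot 5 ($108), Ridgeline→Slot 3 ($62), Granite→Slot 1 ($145) — total 148+108+62+145 = $463.

Max total: $463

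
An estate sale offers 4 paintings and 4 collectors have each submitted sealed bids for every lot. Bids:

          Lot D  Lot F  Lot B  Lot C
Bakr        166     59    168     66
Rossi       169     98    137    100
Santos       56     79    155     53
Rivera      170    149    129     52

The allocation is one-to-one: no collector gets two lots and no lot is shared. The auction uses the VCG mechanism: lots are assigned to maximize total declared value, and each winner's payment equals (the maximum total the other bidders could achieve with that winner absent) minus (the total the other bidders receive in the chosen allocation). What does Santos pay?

Santos pays $71.

Efficient allocation: Bakr→Lot D ($166), Rossi→Lot C ($100), Santos→Lot B ($155), Rivera→Lot F ($149); total welfare W = $570.
Santos receives Lot B at value $155, so the others get W − 155 = $415.
Without Santos: best allocation of the remaining 3 bidders over all 4 lots is Bakr→Lot B ($168), Rossi→Lot D ($169), Rivera→Lot F ($149), total $486.
VCG payment = (others' best without Santos) − (others' welfare with Santos) = 486 − 415 = $71.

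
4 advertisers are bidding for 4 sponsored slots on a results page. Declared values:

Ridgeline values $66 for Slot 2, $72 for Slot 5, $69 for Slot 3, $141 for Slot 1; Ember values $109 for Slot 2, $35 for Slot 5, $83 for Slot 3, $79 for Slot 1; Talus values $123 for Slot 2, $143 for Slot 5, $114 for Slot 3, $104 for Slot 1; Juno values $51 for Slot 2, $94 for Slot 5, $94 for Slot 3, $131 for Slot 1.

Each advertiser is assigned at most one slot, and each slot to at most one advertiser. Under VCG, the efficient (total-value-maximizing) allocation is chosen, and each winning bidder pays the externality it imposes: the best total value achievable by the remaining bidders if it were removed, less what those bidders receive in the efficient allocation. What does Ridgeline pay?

Efficient allocation: Ridgeline→Slot 1 ($141), Ember→Slot 2 ($109), Talus→Slot 5 ($143), Juno→Slot 3 ($94); total welfare W = $487.
Ridgeline receives Slot 1 at value $141, so the others get W − 141 = $346.
Without Ridgeline: best allocation of the remaining 3 bidders over all 4 slots is Ember→Slot 2 ($109), Talus→Slot 5 ($143), Juno→Slot 1 ($131), total $383.
VCG payment = (others' best without Ridgeline) − (others' welfare with Ridgeline) = 383 − 346 = $37.

Ridgeline pays $37.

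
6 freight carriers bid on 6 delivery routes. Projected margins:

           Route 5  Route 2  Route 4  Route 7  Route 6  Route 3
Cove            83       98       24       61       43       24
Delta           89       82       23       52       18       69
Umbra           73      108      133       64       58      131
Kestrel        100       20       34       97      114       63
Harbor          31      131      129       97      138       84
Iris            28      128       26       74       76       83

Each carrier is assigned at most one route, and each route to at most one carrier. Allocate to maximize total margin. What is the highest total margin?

Maximum total: $652k

Optimal: Cove→Route 7 ($61k), Delta→Route 5 ($89k), Umbra→Route 3 ($131k), Kestrel→Route 6 ($114k), Harbor→Route 4 ($129k), Iris→Route 2 ($128k) — total 61+89+131+114+129+128 = $652k.
Max-entry greedy (repeatedly take the single best remaining cell) gives $629k, worse by 23.
Swapping Umbra↔Kestrel (Umbra→Route 6 $58k, Kestrel→Route 3 $63k) loses 124.
Every other assignment is strictly worse.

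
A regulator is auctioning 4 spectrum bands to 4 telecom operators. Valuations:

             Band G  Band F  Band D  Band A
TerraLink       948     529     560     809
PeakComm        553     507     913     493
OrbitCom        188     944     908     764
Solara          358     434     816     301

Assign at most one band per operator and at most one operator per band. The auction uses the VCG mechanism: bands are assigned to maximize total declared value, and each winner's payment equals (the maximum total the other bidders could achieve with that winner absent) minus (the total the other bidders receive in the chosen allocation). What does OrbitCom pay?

Efficient allocation: TerraLink→Band G ($948M), PeakComm→Band A ($493M), OrbitCom→Band F ($944M), Solara→Band D ($816M); total welfare W = $3201M.
OrbitCom receives Band F at value $944M, so the others get W − 944 = $2257M.
Without OrbitCom: best allocation of the remaining 3 bidders over all 4 bands is TerraLink→Band G ($948M), PeakComm→Band D ($913M), Solara→Band F ($434M), total $2295M.
VCG payment = (others' best without OrbitCom) − (others' welfare with OrbitCom) = 2295 − 2257 = $38M.

OrbitCom pays $38M.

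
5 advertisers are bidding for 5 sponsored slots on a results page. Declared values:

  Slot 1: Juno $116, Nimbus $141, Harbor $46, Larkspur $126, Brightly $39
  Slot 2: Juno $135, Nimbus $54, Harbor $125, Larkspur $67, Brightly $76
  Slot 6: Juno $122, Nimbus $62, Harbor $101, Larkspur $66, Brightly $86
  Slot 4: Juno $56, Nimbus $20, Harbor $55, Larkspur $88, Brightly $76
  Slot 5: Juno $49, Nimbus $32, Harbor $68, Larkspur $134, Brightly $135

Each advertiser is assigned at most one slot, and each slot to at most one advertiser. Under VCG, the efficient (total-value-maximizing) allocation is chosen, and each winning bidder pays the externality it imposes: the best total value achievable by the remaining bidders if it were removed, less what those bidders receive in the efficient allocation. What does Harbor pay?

Efficient allocation: Juno→Slot 6 ($122), Nimbus→Slot 1 ($141), Harbor→Slot 2 ($125), Larkspur→Slot 4 ($88), Brightly→Slot 5 ($135); total welfare W = $611.
Harbor receives Slot 2 at value $125, so the others get W − 125 = $486.
Without Harbor: best allocation of the remaining 4 bidders over all 5 slots is Juno→Slot 2 ($135), Nimbus→Slot 1 ($141), Larkspur→Slot 4 ($88), Brightly→Slot 5 ($135), total $499.
VCG payment = (others' best without Harbor) − (others' welfare with Harbor) = 499 − 486 = $13.

Harbor pays $13.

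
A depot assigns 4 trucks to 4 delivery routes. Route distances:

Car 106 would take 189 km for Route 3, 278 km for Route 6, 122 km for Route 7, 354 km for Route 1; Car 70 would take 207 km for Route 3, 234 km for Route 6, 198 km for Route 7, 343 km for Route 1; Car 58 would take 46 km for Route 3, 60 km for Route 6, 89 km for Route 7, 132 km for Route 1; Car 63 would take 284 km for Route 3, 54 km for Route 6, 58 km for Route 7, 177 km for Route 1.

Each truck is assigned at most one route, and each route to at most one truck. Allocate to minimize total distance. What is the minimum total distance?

Optimal: Car 106→Route 7 (122 km), Car 70→Route 3 (207 km), Car 58→Route 1 (132 km), Car 63→Route 6 (54 km) — total 122+207+132+54 = 515 km.
Column-greedy (each route in turn goes to its cheapest remaining truck) gives 565 km, worse by 50.
Next-best assignment: Car 106→Route 7, Car 70→Route 1, Car 58→Route 3, Car 63→Route 6 = 565 km.

Minimum total: 515 km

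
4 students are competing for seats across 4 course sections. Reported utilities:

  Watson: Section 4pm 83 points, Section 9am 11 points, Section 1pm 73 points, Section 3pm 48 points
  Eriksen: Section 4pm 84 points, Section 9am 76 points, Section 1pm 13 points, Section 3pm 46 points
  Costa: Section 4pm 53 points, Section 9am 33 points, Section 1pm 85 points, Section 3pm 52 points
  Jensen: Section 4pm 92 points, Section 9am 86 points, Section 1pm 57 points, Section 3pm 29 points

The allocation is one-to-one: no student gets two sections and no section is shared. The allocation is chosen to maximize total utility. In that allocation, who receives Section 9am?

Jensen receives Section 9am.

This is the linear assignment problem.
Optimal: Watson→Section 3pm (48 points), Eriksen→Section 4pm (84 points), Costa→Section 1pm (85 points), Jensen→Section 9am (86 points) — total 48+84+85+86 = 303 points.
Checked against all permutations: 303 points is optimal.
Jensen's own top section is Section 4pm (92 points), but forcing Jensen→Section 4pm and reassigning the rest optimally gives only 301 points — worse by 2.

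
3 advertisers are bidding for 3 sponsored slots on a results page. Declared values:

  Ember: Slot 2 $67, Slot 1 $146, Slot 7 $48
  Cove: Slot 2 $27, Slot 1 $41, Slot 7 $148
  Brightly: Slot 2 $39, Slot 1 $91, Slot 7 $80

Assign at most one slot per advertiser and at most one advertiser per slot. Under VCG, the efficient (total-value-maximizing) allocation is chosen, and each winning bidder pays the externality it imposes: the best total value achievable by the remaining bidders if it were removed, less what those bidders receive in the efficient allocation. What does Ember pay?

Efficient allocation: Ember→Slot 1 ($146), Cove→Slot 7 ($148), Brightly→Slot 2 ($39); total welfare W = $333.
Ember receives Slot 1 at value $146, so the others get W − 146 = $187.
Without Ember: best allocation of the remaining 2 bidders over all 3 slots is Cove→Slot 7 ($148), Brightly→Slot 1 ($91), total $239.
VCG payment = (others' best without Ember) − (others' welfare with Ember) = 239 − 187 = $52.

Ember pays $52.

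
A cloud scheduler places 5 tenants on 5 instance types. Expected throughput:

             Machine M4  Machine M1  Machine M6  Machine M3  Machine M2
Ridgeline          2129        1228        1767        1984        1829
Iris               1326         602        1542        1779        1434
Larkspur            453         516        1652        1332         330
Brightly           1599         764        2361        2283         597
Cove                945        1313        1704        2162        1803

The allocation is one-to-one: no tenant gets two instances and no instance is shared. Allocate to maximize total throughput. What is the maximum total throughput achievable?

Optimal: Ridgeline→Machine M4 (2129 ops/s), Iris→Machine M2 (1434 ops/s), Larkspur→Machine M6 (1652 ops/s), Brightly→Machine M3 (2283 ops/s), Cove→Machine M1 (1313 ops/s) — total 2129+1434+1652+2283+1313 = 8811 ops/s.
Max-entry greedy (repeatedly take the single best remaining cell) gives 8602 ops/s, worse by 209.
Next-best assignment: Ridgeline→Machine M4, Iris→Machine M2, Larkspur→Machine M1, Brightly→Machine M6, Cove→Machine M3 = 8602 ops/s.
Swapping Iris↔Ridgeline (Iris→Machine M4 1326 ops/s, Ridgeline→Machine M2 1829 ops/s) loses 408.
Checked against all permutations: 8811 ops/s is optimal.

Max total: 8811 ops/s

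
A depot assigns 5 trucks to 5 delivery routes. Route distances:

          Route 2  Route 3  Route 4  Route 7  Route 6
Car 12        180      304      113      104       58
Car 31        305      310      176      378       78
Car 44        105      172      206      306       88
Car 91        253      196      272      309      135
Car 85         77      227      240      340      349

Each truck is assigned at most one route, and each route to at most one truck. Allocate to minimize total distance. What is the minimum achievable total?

Minimum total: 641 km

Optimal: Car 12→Route 7 (104 km), Car 31→Route 4 (176 km), Car 44→Route 6 (88 km), Car 91→Route 3 (196 km), Car 85→Route 2 (77 km) — total 104+176+88+196+77 = 641 km.
Row-greedy (each truck in turn takes its cheapest remaining route) gives 875 km, worse by 234.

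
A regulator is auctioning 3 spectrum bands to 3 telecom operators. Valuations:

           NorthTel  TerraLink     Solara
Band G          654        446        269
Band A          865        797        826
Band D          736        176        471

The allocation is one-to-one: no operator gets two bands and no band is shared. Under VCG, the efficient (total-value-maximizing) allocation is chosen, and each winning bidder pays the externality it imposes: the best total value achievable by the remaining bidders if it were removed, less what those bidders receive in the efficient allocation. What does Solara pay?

Solara pays $351M.

Efficient allocation: NorthTel→Band D ($736M), TerraLink→Band G ($446M), Solara→Band A ($826M); total welfare W = $2008M.
Solara receives Band A at value $826M, so the others get W − 826 = $1182M.
Without Solara: best allocation of the remaining 2 bidders over all 3 bands is NorthTel→Band D ($736M), TerraLink→Band A ($797M), total $1533M.
VCG payment = (others' best without Solara) − (others' welfare with Solara) = 1533 − 1182 = $351M.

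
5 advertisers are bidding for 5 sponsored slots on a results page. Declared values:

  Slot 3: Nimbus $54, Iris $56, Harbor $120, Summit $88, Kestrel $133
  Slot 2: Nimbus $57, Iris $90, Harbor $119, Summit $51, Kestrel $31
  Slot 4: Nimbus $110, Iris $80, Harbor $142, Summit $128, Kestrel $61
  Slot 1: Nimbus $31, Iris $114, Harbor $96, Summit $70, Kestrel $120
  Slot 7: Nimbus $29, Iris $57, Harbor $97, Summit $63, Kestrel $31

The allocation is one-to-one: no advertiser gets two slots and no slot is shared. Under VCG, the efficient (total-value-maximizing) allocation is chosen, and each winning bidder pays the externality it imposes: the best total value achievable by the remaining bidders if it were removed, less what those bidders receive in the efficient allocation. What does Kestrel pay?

Kestrel pays $25.

Efficient allocation: Nimbus→Slot 4 ($110), Iris→Slot 1 ($114), Harbor→Slot 2 ($119), Summit→Slot 7 ($63), Kestrel→Slot 3 ($133); total welfare W = $539.
Kestrel receives Slot 3 at value $133, so the others get W − 133 = $406.
Without Kestrel: best allocation of the remaining 4 bidders over all 5 slots is Nimbus→Slot 4 ($110), Iris→Slot 1 ($114), Harbor→Slot 2 ($119), Summit→Slot 3 ($88), total $431.
VCG payment = (others' best without Kestrel) − (others' welfare with Kestrel) = 431 − 406 = $25.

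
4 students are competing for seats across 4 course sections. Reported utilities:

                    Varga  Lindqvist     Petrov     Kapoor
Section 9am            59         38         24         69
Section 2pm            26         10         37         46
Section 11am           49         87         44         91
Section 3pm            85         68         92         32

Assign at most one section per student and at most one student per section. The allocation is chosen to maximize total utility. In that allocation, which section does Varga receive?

Varga receives Section 9am.

Optimal: Varga→Section 9am (59 points), Lindqvist→Section 11am (87 points), Petrov→Section 3pm (92 points), Kapoor→Section 2pm (46 points) — total 59+87+92+46 = 284 points.
Row-greedy (each student in turn takes its best remaining section) gives 278 points, worse by 6.
Next-best assignment: Varga→Section 3pm, Lindqvist→Section 11am, Petrov→Section 2pm, Kapoor→Section 9am = 278 points.
No other one-to-one assignment exceeds 284 points.
Varga's own top section is Section 3pm (85 points), but forcing Varga→Section 3pm and reassigning the rest optimally gives only 278 points — worse by 6.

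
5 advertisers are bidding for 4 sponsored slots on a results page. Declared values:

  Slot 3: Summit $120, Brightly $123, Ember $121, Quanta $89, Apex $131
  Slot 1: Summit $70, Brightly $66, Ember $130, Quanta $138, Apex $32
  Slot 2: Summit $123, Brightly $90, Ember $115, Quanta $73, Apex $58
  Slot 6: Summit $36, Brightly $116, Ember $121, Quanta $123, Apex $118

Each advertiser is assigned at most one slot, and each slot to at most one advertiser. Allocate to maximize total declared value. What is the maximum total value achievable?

Max total: $513

Optimal: Apex→Slot 3 ($131), Quanta→Slot 1 ($138), Summit→Slot 2 ($123), Ember→Slot 6 ($121) — total 131+138+123+121 = $513.
Row-greedy (each advertiser in turn takes its best remaining slot) gives $499, worse by 14.
Every other assignment is strictly worse.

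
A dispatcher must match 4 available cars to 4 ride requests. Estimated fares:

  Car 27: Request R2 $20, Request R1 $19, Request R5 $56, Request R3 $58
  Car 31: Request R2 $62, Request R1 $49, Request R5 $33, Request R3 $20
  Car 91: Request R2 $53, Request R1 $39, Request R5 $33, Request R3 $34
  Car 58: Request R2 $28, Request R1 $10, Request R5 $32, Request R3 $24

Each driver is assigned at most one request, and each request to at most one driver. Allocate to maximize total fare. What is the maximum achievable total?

Max total: $192

Optimal: Car 27→Request R3 ($58), Car 31→Request R1 ($49), Car 91→Request R2 ($53), Car 58→Request R5 ($32) — total 58+49+53+32 = $192.
Max-entry greedy (repeatedly take the single best remaining cell) gives $191, worse by 1.
Next-best assignment: Car 27→Request R3, Car 31→Request R2, Car 91→Request R1, Car 58→Request R5 = $191.
Swapping Car 27↔Car 31 (Car 27→Request R1 $19, Car 31→Request R3 $20) loses 68.
No other one-to-one assignment exceeds $192.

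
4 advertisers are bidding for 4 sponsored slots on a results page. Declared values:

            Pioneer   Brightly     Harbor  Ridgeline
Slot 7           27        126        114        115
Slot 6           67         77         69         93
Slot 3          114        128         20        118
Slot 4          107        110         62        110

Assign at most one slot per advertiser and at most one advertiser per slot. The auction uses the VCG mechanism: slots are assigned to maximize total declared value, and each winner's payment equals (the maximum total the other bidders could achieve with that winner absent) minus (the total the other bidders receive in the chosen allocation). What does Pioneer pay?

Pioneer pays $17.

Efficient allocation: Pioneer→Slot 4 ($107), Brightly→Slot 3 ($128), Harbor→Slot 7 ($114), Ridgeline→Slot 6 ($93); total welfare W = $442.
Pioneer receives Slot 4 at value $107, so the others get W − 107 = $335.
Without Pioneer: best allocation of the remaining 3 bidders over all 4 slots is Brightly→Slot 3 ($128), Harbor→Slot 7 ($114), Ridgeline→Slot 4 ($110), total $352.
VCG payment = (others' best without Pioneer) − (others' welfare with Pioneer) = 352 − 335 = $17.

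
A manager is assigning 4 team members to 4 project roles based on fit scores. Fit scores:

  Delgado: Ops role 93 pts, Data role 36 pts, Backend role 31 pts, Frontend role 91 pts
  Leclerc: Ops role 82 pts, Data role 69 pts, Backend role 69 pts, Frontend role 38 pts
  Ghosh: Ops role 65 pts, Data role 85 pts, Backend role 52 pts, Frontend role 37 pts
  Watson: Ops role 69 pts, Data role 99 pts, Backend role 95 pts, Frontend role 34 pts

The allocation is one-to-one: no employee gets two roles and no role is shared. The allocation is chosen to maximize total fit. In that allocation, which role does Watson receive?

Watson receives Backend role.

This is a one-to-one assignment (maximum-weight bipartite matching).
Optimal: Delgado→Frontend role (91 pts), Leclerc→Ops role (82 pts), Ghosh→Data role (85 pts), Watson→Backend role (95 pts) — total 91+82+85+95 = 353 pts.
Max-entry greedy (repeatedly take the single best remaining cell) gives 298 pts, worse by 55.
No other one-to-one assignment exceeds 353 pts.
Watson's own top role is Data role (99 pts), but forcing Watson→Data role and reassigning the rest optimally gives only 324 pts — worse by 29.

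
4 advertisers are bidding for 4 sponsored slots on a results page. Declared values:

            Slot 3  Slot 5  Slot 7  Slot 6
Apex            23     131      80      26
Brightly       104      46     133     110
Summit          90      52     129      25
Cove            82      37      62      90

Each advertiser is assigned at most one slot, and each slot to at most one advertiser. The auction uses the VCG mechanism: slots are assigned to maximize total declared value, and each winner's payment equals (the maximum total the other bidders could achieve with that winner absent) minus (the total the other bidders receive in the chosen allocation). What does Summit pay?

Summit pays $29.

Efficient allocation: Apex→Slot 5 ($131), Brightly→Slot 3 ($104), Summit→Slot 7 ($129), Cove→Slot 6 ($90); total welfare W = $454.
Summit receives Slot 7 at value $129, so the others get W − 129 = $325.
Without Summit: best allocation of the remaining 3 bidders over all 4 slots is Apex→Slot 5 ($131), Brightly→Slot 7 ($133), Cove→Slot 6 ($90), total $354.
VCG payment = (others' best without Summit) − (others' welfare with Summit) = 354 − 325 = $29.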